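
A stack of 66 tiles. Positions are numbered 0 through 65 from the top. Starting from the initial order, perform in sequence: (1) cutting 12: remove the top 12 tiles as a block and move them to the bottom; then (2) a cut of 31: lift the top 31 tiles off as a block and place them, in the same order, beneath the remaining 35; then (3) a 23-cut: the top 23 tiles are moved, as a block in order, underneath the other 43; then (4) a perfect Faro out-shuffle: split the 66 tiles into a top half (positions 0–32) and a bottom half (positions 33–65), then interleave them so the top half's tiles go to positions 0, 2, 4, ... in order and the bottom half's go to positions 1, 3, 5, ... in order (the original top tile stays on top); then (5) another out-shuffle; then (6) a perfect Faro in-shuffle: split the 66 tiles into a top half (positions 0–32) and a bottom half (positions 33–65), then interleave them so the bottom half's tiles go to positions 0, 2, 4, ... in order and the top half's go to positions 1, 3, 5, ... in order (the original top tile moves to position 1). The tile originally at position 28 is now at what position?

Track the tile from position 28 forward through each operation:
  after op 1 (cut 12): 28 → 16
  after op 2 (cut 31): 16 → 51
  after op 3 (cut 23): 51 → 28
  after op 4 (out-shuffle): 28 → 56
  after op 5 (out-shuffle): 56 → 47
  after op 6 (in-shuffle): 47 → 28

28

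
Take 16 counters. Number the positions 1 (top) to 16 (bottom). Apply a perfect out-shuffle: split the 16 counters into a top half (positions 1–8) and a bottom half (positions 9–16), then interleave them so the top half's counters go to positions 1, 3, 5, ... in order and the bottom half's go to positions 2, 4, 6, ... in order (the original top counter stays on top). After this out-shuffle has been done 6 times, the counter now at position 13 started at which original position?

4

Work backwards from position 13, undoing one out-shuffle at a time:
13 ← 7 ← 4 ← 10 ← 13 ← 7 ← 4
So the counter now at position 13 started at position 4.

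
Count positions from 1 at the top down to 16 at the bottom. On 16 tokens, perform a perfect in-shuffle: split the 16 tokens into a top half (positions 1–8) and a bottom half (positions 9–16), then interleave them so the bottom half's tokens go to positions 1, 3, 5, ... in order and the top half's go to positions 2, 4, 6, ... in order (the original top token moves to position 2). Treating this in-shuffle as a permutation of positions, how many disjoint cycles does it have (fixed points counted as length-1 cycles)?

Trace each unvisited position around until it returns:
(1 2 4 8 16 15 13 9) (3 6 12 7 14 11 5 10)
2 cycles in total.

2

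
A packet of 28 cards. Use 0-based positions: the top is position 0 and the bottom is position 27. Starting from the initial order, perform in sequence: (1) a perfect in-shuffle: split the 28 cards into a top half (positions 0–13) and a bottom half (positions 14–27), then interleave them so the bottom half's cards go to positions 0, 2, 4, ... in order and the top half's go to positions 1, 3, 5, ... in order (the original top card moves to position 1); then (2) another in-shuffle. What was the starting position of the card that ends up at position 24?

27

Undo the operations in reverse order, starting from position 24:
  undo op 2 (in-shuffle, from bottom half): 24 ← 26
  undo op 1 (in-shuffle, from bottom half): 26 ← 27
So the card at position 24 came from original position 27.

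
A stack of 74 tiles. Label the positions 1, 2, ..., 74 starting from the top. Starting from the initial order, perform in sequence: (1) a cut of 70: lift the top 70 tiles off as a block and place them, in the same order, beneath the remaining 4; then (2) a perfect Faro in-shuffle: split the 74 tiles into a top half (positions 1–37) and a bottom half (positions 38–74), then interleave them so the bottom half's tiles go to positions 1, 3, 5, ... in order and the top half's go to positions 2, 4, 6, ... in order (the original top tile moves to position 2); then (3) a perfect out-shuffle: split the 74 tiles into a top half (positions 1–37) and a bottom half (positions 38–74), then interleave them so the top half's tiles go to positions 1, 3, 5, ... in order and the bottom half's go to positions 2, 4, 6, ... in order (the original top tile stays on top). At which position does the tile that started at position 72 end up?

Track the tile from position 72 forward through each operation:
  after op 1 (cut 70): 72 → 2
  after op 2 (in-shuffle): 2 → 4
  after op 3 (out-shuffle): 4 → 7

7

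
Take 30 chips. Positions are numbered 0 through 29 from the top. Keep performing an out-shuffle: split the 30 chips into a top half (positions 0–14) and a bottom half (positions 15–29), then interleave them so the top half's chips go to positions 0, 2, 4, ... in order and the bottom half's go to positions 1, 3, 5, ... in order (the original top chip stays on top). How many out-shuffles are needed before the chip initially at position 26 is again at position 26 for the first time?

28

Follow position 26 under repeated out-shuffles:
26 → 23 → 17 → 5 → 10 → 20 → 11 → 22 → ... → 26 (length 28)
It first returns after 28 out-shuffles.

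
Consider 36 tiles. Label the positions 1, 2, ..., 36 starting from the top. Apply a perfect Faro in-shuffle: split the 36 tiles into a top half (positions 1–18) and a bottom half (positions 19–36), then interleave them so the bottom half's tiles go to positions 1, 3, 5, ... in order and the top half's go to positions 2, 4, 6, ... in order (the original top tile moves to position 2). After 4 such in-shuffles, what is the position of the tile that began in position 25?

30

Track the tile's position through each in-shuffle:
25 → 13 → 26 → 15 → 30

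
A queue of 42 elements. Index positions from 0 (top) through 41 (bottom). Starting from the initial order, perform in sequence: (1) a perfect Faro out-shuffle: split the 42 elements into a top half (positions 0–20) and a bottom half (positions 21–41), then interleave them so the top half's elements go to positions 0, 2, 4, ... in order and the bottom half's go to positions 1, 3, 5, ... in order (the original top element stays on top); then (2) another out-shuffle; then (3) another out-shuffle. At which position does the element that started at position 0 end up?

Track the element from position 0 forward through each operation:
  after op 1 (out-shuffle): 0 → 0
  after op 2 (out-shuffle): 0 → 0
  after op 3 (out-shuffle): 0 → 0

0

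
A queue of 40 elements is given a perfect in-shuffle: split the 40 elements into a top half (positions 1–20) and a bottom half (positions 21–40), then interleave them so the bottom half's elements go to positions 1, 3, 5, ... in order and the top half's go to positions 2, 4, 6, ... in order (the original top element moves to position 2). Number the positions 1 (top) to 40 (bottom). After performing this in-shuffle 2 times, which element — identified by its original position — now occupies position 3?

Work backwards from position 3, undoing one in-shuffle at a time:
3 ← 22 ← 11
So the element now at position 3 started at position 11.

11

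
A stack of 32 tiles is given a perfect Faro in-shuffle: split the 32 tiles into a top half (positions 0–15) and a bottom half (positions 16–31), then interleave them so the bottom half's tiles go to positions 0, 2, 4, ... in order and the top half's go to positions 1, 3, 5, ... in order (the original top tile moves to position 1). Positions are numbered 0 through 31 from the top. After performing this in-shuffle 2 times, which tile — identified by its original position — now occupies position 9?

Work backwards from position 9, undoing one in-shuffle at a time:
9 ← 4 ← 18
So the tile now at position 9 started at position 18.

18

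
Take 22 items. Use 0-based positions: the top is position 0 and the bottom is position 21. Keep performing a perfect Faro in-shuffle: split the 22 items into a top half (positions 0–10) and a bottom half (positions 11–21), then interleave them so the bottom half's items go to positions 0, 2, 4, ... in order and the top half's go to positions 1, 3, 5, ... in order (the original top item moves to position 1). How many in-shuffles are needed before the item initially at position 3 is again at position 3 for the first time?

11

Follow position 3 under repeated in-shuffles:
3 → 7 → 15 → 8 → 17 → 12 → 2 → 5 → 11 → 0 → 1 → 3
It first returns after 11 in-shuffles.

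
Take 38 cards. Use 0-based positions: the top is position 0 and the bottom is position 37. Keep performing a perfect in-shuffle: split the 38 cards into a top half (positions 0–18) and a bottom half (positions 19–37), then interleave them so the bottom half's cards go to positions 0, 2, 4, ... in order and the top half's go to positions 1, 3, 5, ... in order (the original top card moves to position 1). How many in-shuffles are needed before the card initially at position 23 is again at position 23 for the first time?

12

Follow position 23 under repeated in-shuffles:
23 → 8 → 17 → 35 → 32 → 26 → 14 → 29 → 20 → 2 → 5 → 11 → 23
It first returns after 12 in-shuffles.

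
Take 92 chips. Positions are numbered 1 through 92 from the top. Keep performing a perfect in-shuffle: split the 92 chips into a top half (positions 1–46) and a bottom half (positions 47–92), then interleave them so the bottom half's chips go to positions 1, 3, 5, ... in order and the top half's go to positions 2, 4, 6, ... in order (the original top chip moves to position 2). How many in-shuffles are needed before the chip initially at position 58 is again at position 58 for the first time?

10

Follow position 58 under repeated in-shuffles:
58 → 23 → 46 → 92 → 91 → 89 → 85 → 77 → 61 → 29 → 58
It first returns after 10 in-shuffles.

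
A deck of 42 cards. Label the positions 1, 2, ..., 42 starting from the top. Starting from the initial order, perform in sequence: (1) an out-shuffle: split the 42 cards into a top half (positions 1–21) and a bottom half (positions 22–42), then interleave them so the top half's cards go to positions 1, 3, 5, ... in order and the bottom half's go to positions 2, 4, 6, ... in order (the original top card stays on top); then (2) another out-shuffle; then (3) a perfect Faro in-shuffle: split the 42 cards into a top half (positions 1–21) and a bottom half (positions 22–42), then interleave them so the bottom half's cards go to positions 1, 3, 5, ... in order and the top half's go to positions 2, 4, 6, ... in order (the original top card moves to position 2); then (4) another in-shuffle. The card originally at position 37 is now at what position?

Track the card from position 37 forward through each operation:
  after op 1 (out-shuffle): 37 → 32
  after op 2 (out-shuffle): 32 → 22
  after op 3 (in-shuffle): 22 → 1
  after op 4 (in-shuffle): 1 → 2

2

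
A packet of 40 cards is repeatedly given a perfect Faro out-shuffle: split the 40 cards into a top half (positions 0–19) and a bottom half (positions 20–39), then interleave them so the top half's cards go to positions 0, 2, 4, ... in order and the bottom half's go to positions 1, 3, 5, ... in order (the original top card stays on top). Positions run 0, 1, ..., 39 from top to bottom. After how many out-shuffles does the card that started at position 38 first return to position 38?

12

Follow position 38 under repeated out-shuffles:
38 → 37 → 35 → 31 → 23 → 7 → 14 → 28 → 17 → 34 → 29 → 19 → 38
It first returns after 12 out-shuffles.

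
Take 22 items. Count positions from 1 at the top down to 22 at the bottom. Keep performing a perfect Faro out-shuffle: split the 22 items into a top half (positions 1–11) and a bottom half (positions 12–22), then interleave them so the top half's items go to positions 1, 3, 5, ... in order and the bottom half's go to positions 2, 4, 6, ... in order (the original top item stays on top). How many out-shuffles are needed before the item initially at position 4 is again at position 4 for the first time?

3

Follow position 4 under repeated out-shuffles:
4 → 7 → 13 → 4
It first returns after 3 out-shuffles.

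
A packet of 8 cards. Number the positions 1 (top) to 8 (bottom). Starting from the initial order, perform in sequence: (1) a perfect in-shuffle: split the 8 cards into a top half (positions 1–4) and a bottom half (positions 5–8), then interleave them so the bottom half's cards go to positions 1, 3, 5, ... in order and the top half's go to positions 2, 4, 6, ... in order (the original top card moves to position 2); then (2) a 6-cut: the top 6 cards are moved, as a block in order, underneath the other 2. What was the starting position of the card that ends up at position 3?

Undo the operations in reverse order, starting from position 3:
  undo op 2 (cut 6): 3 ← 1
  undo op 1 (in-shuffle, from bottom half): 1 ← 5
So the card at position 3 came from original position 5.

5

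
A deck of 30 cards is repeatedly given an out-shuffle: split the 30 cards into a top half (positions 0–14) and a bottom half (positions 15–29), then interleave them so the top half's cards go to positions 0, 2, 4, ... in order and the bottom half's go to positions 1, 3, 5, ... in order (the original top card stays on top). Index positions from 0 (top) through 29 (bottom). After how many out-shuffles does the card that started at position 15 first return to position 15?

28

Follow position 15 under repeated out-shuffles:
15 → 1 → 2 → 4 → 8 → 16 → 3 → 6 → ... → 15 (length 28)
It first returns after 28 out-shuffles.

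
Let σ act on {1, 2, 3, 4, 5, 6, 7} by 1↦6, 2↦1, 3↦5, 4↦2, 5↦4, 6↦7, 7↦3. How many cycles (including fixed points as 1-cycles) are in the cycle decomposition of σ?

Cycle decomposition: (1 6 7 3 5 4 2).
1 cycle.

1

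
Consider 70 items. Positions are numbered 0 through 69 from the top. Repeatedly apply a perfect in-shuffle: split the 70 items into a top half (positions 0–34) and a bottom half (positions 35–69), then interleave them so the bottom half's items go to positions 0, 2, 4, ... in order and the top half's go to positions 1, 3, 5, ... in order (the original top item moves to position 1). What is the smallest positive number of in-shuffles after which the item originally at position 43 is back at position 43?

35

Follow position 43 under repeated in-shuffles:
43 → 16 → 33 → 67 → 64 → 58 → 46 → 22 → ... → 43 (length 35)
It first returns after 35 in-shuffles.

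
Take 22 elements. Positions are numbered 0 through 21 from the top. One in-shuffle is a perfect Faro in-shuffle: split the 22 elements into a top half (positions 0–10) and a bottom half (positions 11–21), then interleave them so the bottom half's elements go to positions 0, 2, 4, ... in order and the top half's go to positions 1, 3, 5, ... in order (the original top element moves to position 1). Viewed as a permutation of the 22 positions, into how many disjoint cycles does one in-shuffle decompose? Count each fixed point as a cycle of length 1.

2

Trace each unvisited position around until it returns:
(0 1 3 7 15 8 ... len 11) (4 9 19 16 10 21 ... len 11)
2 cycles in total.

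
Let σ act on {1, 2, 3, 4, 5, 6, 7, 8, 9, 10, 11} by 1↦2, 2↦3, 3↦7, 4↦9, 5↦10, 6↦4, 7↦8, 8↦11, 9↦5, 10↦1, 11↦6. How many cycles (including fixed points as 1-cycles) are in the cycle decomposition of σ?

Cycle decomposition: (1 2 3 7 8 11 6 4 9 5 10).
1 cycle.

1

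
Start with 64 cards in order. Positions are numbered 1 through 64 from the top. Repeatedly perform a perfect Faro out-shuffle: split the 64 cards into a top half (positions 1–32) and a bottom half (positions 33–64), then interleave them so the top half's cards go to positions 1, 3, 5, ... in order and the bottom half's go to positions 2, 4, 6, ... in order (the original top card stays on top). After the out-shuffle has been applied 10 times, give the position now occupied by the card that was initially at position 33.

Track the card's position through each out-shuffle:
33 → 2 → 3 → 5 → 9 → 17 → 33 → 2 → 3 → 5 → 9

9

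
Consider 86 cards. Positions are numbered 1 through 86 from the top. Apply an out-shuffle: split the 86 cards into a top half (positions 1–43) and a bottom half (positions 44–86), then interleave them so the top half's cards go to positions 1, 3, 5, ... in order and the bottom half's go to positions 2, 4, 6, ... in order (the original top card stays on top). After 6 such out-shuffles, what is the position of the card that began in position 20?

Track the card's position through each out-shuffle:
20 → 39 → 77 → 68 → 50 → 14 → 27

27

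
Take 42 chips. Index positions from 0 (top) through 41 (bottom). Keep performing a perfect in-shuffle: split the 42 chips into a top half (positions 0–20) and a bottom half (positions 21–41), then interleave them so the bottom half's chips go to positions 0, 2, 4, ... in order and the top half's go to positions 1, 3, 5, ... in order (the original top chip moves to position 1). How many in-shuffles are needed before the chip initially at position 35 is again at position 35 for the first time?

Follow position 35 under repeated in-shuffles:
35 → 28 → 14 → 29 → 16 → 33 → 24 → 6 → 13 → 27 → 12 → 25 → 8 → 17 → 35
It first returns after 14 in-shuffles.

14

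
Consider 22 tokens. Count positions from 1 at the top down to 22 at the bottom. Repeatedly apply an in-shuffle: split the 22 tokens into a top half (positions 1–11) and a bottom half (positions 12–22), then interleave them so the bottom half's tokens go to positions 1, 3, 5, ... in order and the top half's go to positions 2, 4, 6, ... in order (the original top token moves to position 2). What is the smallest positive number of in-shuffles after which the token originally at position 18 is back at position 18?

11

Follow position 18 under repeated in-shuffles:
18 → 13 → 3 → 6 → 12 → 1 → 2 → 4 → 8 → 16 → 9 → 18
It first returns after 11 in-shuffles.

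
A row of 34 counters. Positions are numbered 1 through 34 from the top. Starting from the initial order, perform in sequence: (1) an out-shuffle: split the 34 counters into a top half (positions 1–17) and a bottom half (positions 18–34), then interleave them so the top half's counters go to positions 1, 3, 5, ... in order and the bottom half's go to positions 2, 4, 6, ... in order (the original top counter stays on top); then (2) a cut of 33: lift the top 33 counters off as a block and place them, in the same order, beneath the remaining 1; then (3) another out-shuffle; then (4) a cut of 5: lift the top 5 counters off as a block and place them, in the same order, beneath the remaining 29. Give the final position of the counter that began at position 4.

Track the counter from position 4 forward through each operation:
  after op 1 (out-shuffle): 4 → 7
  after op 2 (cut 33): 7 → 8
  after op 3 (out-shuffle): 8 → 15
  after op 4 (cut 5): 15 → 10

10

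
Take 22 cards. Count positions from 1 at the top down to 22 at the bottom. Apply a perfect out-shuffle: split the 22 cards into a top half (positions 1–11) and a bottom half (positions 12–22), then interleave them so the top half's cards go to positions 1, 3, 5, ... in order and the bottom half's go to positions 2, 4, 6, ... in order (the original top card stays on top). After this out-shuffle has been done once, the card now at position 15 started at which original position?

8

Work backwards from position 15, undoing one out-shuffle at a time:
15 ← 8
So the card now at position 15 started at position 8.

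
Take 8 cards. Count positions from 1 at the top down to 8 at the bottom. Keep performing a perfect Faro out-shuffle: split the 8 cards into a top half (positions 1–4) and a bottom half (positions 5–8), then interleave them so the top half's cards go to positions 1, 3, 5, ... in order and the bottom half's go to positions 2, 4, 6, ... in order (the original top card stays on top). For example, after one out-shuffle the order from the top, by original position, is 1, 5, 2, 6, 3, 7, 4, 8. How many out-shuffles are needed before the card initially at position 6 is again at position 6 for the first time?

Follow position 6 under repeated out-shuffles:
6 → 4 → 7 → 6
It first returns after 3 out-shuffles.

3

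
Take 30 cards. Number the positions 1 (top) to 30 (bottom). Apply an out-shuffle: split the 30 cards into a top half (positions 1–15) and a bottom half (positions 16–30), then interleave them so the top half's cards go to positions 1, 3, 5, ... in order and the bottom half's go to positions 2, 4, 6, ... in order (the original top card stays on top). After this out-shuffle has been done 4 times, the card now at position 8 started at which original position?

Work backwards from position 8, undoing one out-shuffle at a time:
8 ← 19 ← 10 ← 20 ← 25
So the card now at position 8 started at position 25.

25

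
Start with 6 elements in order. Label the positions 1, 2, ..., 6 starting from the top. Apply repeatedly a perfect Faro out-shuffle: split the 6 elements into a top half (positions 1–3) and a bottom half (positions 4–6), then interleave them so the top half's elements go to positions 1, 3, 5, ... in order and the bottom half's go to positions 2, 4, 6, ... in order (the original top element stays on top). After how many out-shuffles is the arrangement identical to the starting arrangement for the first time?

4

The out-shuffle permutes the 6 positions with cycle lengths [1, 1, 4].
Every element is home exactly when every cycle has completed a whole number of laps, i.e. after lcm(1, 4) = 4 out-shuffles.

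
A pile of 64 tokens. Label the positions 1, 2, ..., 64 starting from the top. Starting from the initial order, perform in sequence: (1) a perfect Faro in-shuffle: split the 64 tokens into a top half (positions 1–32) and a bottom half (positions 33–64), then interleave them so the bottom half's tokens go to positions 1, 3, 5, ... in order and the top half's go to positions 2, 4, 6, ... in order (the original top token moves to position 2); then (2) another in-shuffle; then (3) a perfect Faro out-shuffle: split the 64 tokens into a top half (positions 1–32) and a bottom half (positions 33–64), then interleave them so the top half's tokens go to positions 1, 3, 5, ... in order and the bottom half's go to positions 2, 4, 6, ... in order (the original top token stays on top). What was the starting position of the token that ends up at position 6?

25

Undo the operations in reverse order, starting from position 6:
  undo op 3 (out-shuffle, from bottom half): 6 ← 35
  undo op 2 (in-shuffle, from bottom half): 35 ← 50
  undo op 1 (in-shuffle, from top half): 50 ← 25
So the token at position 6 came from original position 25.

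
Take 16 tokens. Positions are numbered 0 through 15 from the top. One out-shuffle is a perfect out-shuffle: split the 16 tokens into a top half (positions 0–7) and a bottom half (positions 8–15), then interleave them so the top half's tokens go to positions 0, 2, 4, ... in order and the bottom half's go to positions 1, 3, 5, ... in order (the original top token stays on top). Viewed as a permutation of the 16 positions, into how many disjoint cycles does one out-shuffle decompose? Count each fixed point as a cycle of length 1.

Trace each unvisited position around until it returns:
(0) (1 2 4 8) (3 6 12 9) (5 10) (7 14 13 11) (15)
6 cycles in total.

6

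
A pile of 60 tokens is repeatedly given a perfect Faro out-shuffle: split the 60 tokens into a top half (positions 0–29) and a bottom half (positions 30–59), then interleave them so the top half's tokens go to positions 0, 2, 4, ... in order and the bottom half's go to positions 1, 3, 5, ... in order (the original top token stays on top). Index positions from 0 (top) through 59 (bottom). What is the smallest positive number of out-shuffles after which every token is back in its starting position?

58

The out-shuffle permutes the 60 positions with cycle lengths [1, 1, 58].
Every token is home exactly when every cycle has completed a whole number of laps, i.e. after lcm(1, 58) = 58 out-shuffles.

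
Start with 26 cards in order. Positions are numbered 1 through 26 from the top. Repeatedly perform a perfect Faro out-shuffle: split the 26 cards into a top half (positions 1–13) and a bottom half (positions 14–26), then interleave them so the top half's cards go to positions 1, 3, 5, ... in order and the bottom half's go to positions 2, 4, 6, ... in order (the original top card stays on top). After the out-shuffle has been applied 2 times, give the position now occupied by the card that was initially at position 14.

Track the card's position through each out-shuffle:
14 → 2 → 3

3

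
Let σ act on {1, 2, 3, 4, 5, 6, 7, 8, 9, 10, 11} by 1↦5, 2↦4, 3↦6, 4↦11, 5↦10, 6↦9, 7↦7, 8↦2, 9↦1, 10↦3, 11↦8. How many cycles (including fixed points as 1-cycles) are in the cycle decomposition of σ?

Cycle decomposition: (1 5 10 3 6 9) (2 4 11 8) (7).
3 cycles.

3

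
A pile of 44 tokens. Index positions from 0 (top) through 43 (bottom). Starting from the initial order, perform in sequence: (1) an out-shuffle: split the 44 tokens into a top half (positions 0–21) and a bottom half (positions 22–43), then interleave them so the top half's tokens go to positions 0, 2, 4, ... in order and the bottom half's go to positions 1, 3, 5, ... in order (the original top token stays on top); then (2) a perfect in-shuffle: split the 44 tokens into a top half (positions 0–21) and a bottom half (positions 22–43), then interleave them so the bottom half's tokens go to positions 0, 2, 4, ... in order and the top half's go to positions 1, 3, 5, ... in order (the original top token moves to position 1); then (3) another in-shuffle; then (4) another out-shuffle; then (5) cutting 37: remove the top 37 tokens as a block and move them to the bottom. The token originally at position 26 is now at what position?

Track the token from position 26 forward through each operation:
  after op 1 (out-shuffle): 26 → 9
  after op 2 (in-shuffle): 9 → 19
  after op 3 (in-shuffle): 19 → 39
  after op 4 (out-shuffle): 39 → 35
  after op 5 (cut 37): 35 → 42

42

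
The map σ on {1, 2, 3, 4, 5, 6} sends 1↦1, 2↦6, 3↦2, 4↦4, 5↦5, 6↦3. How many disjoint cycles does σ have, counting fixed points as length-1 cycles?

4

Cycle decomposition: (1) (2 6 3) (4) (5).
4 cycles.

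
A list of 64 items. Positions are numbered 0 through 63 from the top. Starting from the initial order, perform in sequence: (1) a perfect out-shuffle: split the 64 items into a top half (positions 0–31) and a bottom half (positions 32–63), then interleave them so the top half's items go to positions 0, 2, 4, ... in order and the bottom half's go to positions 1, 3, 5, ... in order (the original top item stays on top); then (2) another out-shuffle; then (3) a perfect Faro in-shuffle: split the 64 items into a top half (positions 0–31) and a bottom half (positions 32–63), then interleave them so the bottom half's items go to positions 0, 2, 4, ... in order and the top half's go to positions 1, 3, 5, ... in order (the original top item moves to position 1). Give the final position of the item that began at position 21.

43

Track the item from position 21 forward through each operation:
  after op 1 (out-shuffle): 21 → 42
  after op 2 (out-shuffle): 42 → 21
  after op 3 (in-shuffle): 21 → 43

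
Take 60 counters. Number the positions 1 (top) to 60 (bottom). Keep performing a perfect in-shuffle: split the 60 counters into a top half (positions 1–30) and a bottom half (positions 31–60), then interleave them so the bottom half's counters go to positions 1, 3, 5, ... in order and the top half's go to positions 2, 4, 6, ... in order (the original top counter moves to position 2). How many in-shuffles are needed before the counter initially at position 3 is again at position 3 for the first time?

60

Follow position 3 under repeated in-shuffles:
3 → 6 → 12 → 24 → 48 → 35 → 9 → 18 → ... → 3 (length 60)
It first returns after 60 in-shuffles.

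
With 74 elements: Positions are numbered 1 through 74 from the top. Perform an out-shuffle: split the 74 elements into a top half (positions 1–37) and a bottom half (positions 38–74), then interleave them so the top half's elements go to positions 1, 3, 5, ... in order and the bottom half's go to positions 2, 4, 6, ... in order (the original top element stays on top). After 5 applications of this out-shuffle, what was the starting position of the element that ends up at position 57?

Work backwards from position 57, undoing one out-shuffle at a time:
57 ← 29 ← 15 ← 8 ← 41 ← 21
So the element now at position 57 started at position 21.

21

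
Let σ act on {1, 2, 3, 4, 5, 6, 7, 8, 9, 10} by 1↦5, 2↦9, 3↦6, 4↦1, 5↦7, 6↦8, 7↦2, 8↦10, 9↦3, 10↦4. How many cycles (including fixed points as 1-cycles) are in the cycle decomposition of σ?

Cycle decomposition: (1 5 7 2 9 3 6 8 10 4).
1 cycle.

1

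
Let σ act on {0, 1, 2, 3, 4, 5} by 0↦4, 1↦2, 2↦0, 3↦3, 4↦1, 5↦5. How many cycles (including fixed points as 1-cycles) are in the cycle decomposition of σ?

Cycle decomposition: (0 4 1 2) (3) (5).
3 cycles.

3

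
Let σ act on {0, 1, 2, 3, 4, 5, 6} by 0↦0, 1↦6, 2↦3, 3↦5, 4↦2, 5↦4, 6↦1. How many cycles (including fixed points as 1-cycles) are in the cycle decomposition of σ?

3

Cycle decomposition: (0) (1 6) (2 3 5 4).
3 cycles.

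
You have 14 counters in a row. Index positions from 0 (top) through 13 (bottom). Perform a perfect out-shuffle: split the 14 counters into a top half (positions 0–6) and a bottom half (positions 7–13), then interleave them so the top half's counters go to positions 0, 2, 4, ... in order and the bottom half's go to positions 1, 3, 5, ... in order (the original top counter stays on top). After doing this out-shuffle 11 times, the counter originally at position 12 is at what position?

Track the counter's position through each out-shuffle:
12 → 11 → 9 → 5 → 10 → 7 → 1 → 2 → 4 → 8 → 3 → 6

6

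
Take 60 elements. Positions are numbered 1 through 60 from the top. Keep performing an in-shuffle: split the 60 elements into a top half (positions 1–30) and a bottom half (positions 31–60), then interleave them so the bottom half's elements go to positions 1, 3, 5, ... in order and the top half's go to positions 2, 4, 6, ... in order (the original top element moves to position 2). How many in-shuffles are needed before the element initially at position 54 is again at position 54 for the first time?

60

Follow position 54 under repeated in-shuffles:
54 → 47 → 33 → 5 → 10 → 20 → 40 → 19 → ... → 54 (length 60)
It first returns after 60 in-shuffles.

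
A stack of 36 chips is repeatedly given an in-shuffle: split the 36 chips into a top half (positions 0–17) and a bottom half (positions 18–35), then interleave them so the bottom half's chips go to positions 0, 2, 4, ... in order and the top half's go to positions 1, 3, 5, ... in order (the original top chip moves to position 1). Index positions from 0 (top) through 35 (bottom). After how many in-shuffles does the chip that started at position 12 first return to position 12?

Follow position 12 under repeated in-shuffles:
12 → 25 → 14 → 29 → 22 → 8 → 17 → 35 → ... → 12 (length 36)
It first returns after 36 in-shuffles.

36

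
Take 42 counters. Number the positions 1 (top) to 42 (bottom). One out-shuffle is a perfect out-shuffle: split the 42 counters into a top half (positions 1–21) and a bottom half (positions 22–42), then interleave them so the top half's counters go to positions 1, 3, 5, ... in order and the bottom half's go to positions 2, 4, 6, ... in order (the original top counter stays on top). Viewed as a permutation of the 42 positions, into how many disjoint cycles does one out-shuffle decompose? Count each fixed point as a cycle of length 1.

4

Trace each unvisited position around until it returns:
(1) (2 3 5 9 17 33 ... len 20) (4 7 13 25 8 15 ... len 20) (42)
4 cycles in total.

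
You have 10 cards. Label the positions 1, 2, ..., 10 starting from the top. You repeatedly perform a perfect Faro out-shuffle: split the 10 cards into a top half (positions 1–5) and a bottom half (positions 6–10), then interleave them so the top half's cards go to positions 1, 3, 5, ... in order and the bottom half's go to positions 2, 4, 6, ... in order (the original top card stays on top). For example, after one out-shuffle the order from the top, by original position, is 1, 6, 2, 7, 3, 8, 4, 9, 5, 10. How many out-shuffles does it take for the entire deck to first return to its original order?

The out-shuffle permutes the 10 positions with cycle lengths [1, 1, 2, 6].
Every card is home exactly when every cycle has completed a whole number of laps, i.e. after lcm(1, 2, 6) = 6 out-shuffles.

6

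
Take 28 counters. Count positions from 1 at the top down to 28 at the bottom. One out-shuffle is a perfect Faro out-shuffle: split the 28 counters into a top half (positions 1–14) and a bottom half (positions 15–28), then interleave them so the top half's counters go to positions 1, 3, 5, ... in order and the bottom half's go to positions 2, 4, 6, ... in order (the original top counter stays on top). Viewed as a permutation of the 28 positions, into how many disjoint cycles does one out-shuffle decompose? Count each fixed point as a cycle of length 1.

Trace each unvisited position around until it returns:
(1) (2 3 5 9 17 6 ... len 18) (4 7 13 25 22 16) (10 19) (28)
5 cycles in total.

5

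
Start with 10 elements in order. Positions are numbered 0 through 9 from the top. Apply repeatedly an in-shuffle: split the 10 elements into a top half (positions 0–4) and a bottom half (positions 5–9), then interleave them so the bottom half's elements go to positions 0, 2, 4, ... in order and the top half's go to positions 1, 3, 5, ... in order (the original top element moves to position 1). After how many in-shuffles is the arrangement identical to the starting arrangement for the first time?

The in-shuffle permutes the 10 positions with cycle lengths [10].
Every element is home exactly when every cycle has completed a whole number of laps, i.e. after lcm(10) = 10 in-shuffles.

10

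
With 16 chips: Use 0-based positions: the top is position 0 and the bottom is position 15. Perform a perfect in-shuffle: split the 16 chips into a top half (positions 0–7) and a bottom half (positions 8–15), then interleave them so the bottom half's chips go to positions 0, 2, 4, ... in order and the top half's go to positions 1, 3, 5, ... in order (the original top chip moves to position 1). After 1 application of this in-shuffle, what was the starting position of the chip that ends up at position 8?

12

Work backwards from position 8, undoing one in-shuffle at a time:
8 ← 12
So the chip now at position 8 started at position 12.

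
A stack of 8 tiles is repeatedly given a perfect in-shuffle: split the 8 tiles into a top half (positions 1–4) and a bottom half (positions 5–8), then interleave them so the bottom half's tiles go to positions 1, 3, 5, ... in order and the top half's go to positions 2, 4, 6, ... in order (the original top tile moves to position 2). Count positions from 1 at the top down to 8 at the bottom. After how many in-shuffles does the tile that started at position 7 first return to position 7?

6

Follow position 7 under repeated in-shuffles:
7 → 5 → 1 → 2 → 4 → 8 → 7
It first returns after 6 in-shuffles.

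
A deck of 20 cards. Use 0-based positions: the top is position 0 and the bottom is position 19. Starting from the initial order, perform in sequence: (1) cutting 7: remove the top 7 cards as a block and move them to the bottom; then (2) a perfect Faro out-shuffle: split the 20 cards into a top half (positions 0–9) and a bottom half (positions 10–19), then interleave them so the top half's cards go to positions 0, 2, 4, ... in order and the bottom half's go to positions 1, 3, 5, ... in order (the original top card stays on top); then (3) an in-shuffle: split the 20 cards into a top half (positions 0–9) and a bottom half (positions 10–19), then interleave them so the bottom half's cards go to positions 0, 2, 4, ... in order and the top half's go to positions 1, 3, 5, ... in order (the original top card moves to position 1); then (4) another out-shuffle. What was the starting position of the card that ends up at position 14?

18

Undo the operations in reverse order, starting from position 14:
  undo op 4 (out-shuffle, from top half): 14 ← 7
  undo op 3 (in-shuffle, from top half): 7 ← 3
  undo op 2 (out-shuffle, from bottom half): 3 ← 11
  undo op 1 (cut 7): 11 ← 18
So the card at position 14 came from original position 18.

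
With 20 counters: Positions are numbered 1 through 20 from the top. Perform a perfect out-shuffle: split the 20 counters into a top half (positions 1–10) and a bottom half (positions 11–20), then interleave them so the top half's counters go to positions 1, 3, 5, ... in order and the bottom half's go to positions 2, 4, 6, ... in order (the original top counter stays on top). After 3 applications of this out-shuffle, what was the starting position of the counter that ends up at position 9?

2

Work backwards from position 9, undoing one out-shuffle at a time:
9 ← 5 ← 3 ← 2
So the counter now at position 9 started at position 2.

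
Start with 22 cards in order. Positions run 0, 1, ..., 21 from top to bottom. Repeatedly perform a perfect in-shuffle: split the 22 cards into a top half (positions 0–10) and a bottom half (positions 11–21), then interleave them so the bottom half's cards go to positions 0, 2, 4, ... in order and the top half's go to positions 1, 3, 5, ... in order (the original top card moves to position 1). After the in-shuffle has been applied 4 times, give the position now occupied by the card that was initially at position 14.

Track the card's position through each in-shuffle:
14 → 6 → 13 → 4 → 9

9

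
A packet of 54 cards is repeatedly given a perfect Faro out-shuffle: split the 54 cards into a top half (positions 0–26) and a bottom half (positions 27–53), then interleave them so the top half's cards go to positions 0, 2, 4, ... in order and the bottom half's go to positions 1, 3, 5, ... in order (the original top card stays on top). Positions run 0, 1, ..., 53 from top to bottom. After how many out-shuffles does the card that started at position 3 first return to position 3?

52

Follow position 3 under repeated out-shuffles:
3 → 6 → 12 → 24 → 48 → 43 → 33 → 13 → ... → 3 (length 52)
It first returns after 52 out-shuffles.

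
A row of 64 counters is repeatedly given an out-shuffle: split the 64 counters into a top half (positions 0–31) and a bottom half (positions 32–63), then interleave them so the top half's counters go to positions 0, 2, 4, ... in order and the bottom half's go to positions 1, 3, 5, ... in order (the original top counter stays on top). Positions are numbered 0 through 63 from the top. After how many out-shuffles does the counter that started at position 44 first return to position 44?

6

Follow position 44 under repeated out-shuffles:
44 → 25 → 50 → 37 → 11 → 22 → 44
It first returns after 6 out-shuffles.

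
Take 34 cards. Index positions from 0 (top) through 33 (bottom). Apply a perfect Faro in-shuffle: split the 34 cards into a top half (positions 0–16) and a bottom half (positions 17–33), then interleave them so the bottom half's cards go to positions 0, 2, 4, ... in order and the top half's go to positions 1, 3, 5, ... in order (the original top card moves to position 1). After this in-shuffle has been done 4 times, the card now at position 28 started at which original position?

3

Work backwards from position 28, undoing one in-shuffle at a time:
28 ← 31 ← 15 ← 7 ← 3
So the card now at position 28 started at position 3.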